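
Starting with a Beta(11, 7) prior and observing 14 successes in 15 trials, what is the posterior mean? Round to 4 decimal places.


Posterior parameters: alpha = 11 + 14 = 25
beta = 7 + 1 = 8
Posterior mean = alpha / (alpha + beta) = 25 / 33
= 0.7576

0.7576


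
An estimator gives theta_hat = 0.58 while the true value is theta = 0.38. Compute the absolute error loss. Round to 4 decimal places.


The absolute error loss is |theta_hat - theta|
= |0.58 - 0.38|
= 0.2

0.2


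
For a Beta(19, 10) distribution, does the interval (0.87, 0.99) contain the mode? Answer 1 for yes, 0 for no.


Mode of Beta(a,b) = (a-1)/(a+b-2)
= (19-1)/(19+10-2) = 0.6667
Check: 0.87 <= 0.6667 <= 0.99?
Result: 0

0


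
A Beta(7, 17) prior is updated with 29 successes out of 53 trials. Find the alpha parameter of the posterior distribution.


In the Beta-Binomial conjugate update:
alpha_post = alpha_prior + successes
= 7 + 29
= 36

36


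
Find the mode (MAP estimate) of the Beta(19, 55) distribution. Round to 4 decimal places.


For Beta(a,b) with a,b > 1:
Mode = (a-1)/(a+b-2) = (19-1)/(74-2)
= 18/72 = 0.25

0.25


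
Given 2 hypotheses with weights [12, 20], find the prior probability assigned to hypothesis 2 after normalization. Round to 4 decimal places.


To normalize, divide each weight by the sum of all weights.
Sum = 32
Prior(H2) = 20/32 = 0.625

0.625


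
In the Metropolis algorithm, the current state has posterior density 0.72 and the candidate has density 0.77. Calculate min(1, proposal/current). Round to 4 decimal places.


Ratio = 0.77/0.72 = 1.0694
Acceptance probability = min(1, 1.0694)
= 1.0

1.0


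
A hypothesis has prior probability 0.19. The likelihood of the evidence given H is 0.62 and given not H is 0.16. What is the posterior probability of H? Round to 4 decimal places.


Using Bayes' theorem:
P(E) = 0.19 * 0.62 + 0.81 * 0.16
P(E) = 0.2474
P(H|E) = (0.19 * 0.62) / 0.2474 = 0.4762

0.4762


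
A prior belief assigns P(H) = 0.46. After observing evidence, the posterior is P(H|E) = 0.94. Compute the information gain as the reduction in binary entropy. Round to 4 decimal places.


H(prior) = -0.46*log2(0.46) - 0.54*log2(0.54)
= 0.9954
H(post) = -0.94*log2(0.94) - 0.06*log2(0.06)
= 0.3274
IG = 0.9954 - 0.3274 = 0.6679

0.6679


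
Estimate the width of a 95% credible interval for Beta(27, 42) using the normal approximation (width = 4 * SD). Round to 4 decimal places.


For Beta(a,b): Var = ab/((a+b)^2(a+b+1))
Var = 0.0034, SD = 0.0583
Approximate 95% CI width = 4 * 0.0583 = 0.2333

0.2333


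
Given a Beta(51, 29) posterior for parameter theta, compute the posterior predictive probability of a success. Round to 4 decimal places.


For a Beta-Bernoulli model, the predictive probability is the mean:
P(success) = 51/(51+29) = 51/80 = 0.6375

0.6375


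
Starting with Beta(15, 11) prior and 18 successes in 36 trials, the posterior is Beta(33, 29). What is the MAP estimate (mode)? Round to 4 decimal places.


The mode of Beta(a, b) when a > 1 and b > 1 is (a-1)/(a+b-2)
= (33 - 1) / (33 + 29 - 2)
= 32 / 60
= 0.5333

0.5333


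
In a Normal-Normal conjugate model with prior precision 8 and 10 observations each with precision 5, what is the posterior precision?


Posterior precision = prior precision + n * observation precision
= 8 + 10 * 5
= 8 + 50 = 58

58


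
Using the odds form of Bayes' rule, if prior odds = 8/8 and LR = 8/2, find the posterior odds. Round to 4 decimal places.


Bayes' rule in odds form: posterior odds = prior odds * LR
= (8 * 8) / (8 * 2)
= 64/16 = 4.0

4.0


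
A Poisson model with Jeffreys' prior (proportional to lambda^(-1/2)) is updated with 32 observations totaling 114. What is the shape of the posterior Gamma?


Posterior = Gamma(0.5 + S, n)
= Gamma(0.5 + 114, 32)
Posterior shape = 0.5 + S = 0.5 + 114 = 114.5

114.5


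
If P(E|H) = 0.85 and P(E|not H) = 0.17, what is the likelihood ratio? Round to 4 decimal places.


Likelihood ratio = P(E|H) / P(E|not H)
= 0.85 / 0.17
= 5.0

5.0


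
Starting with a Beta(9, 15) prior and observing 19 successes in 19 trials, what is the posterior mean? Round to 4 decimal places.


Posterior parameters: alpha = 9 + 19 = 28
beta = 15 + 0 = 15
Posterior mean = alpha / (alpha + beta) = 28 / 43
= 0.6512

0.6512


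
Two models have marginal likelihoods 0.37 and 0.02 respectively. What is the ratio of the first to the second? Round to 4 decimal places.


Evidence ratio = 0.37 / 0.02
= 18.5

18.5


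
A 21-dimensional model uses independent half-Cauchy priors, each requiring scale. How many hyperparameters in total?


Per parameter: 1 (scale).
Total = 21 * 1 = 21

21


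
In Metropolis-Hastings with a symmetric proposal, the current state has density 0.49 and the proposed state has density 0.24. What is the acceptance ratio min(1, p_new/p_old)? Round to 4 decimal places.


Ratio = p_new / p_old = 0.24 / 0.49 = 0.4898
Acceptance = min(1, 0.4898) = 0.4898

0.4898


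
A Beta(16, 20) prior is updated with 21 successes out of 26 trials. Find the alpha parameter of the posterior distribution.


In the Beta-Binomial conjugate update:
alpha_post = alpha_prior + successes
= 16 + 21
= 37

37


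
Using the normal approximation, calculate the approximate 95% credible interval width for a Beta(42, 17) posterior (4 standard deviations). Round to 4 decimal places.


Var(Beta) = 42*17/(59^2 * 60) = 0.0034
SD = 0.0585
Width ~ 4*SD = 0.2339

0.2339


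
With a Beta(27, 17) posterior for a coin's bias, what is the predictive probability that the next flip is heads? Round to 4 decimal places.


The predictive probability equals the posterior mean.
P(next = heads) = alpha / (alpha + beta)
= 27 / 44 = 0.6136

0.6136


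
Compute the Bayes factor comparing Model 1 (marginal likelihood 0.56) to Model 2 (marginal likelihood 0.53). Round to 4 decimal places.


BF12 = marginal likelihood of M1 / marginal likelihood of M2
= 0.56/0.53
= 1.0566

1.0566


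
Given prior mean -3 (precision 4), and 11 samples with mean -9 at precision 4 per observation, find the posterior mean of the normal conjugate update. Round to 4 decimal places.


The posterior mean is a precision-weighted average of prior and data.
Post. prec. = 4 + 44 = 48
Post. mean = (-12 + -396)/48 = -408/48 = -8.5

-8.5


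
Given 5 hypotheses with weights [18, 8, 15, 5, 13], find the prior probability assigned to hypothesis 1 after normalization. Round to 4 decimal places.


To normalize, divide each weight by the sum of all weights.
Sum = 59
Prior(H1) = 18/59 = 0.3051

0.3051


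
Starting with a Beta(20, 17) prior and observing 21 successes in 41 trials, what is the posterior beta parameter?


Posterior beta = prior beta + failures
Failures = 41 - 21 = 20
beta_post = 17 + 20 = 37

37


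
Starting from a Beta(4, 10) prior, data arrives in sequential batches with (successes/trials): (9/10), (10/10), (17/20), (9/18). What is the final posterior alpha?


In sequential Bayesian updating, we sum all successes.
Total successes = 45
Final alpha = 4 + 45 = 49

49


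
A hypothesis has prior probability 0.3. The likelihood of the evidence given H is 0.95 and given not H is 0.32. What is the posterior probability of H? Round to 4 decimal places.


Using Bayes' theorem:
P(E) = 0.3 * 0.95 + 0.7 * 0.32
P(E) = 0.509
P(H|E) = (0.3 * 0.95) / 0.509 = 0.5599

0.5599


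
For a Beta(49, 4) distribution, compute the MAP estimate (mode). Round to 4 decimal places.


MAP = mode = (a-1)/(a+b-2)
= (49-1)/(49+4-2)
= 48/51 = 0.9412

0.9412


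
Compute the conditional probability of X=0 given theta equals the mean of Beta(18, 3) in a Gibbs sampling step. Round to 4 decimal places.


Mean of Beta(18, 3) = 0.8571
P(X=0 | theta=0.8571) = 0.1429

0.1429


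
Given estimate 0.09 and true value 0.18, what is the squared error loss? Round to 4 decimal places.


Squared error = (estimate - true)^2
Difference = -0.09
Loss = -0.09^2 = 0.0081

0.0081


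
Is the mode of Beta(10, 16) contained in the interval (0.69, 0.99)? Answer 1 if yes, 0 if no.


Mode = (a-1)/(a+b-2) = 9/24 = 0.375
Interval: (0.69, 0.99)
Contains mode? 0

0


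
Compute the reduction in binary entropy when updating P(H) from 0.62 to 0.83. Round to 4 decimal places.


H_before = -p*log2(p) - (1-p)*log2(1-p) for p=0.62: 0.958
H_after for p=0.83: 0.6577
Reduction = 0.958 - 0.6577 = 0.3003

0.3003


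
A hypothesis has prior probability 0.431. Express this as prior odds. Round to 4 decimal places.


Odds = P(H) / P(not H) = 0.431 / 0.569
= 0.7575

0.7575


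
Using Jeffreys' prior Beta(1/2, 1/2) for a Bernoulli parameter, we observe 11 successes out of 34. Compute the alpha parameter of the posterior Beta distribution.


Conjugate update: Beta(0.5 + k, 0.5 + n - k).
k = 11, n - k = 23
Posterior alpha = 0.5 + k = 0.5 + 11 = 11.5

11.5


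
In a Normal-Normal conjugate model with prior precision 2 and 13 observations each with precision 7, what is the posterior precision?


Posterior precision = prior precision + n * observation precision
= 2 + 13 * 7
= 2 + 91 = 93

93


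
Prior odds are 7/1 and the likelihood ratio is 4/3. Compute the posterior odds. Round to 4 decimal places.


Posterior odds = prior odds * likelihood ratio
= (7/1) * (4/3)
= 28 / 3
= 9.3333

9.3333


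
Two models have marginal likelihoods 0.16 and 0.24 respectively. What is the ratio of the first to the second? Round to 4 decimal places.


Evidence ratio = 0.16 / 0.24
= 0.6667

0.6667


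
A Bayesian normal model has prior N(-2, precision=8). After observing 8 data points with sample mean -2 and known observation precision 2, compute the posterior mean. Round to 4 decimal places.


Posterior mean = (prior_precision * prior_mean + n * data_precision * data_mean) / (prior_precision + n * data_precision)
Numerator = 8*-2 + 8*2*-2 = -48
Denominator = 8 + 8*2 = 24
Posterior mean = -2.0

-2.0


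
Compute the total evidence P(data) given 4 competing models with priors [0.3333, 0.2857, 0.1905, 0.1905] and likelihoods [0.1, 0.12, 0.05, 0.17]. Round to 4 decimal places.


Marginal likelihood = sum P(model_i) * P(data|model_i)
Model 1: 0.3333 * 0.1 = 0.0333
Model 2: 0.2857 * 0.12 = 0.0343
Model 3: 0.1905 * 0.05 = 0.0095
Model 4: 0.1905 * 0.17 = 0.0324
Total = 0.1095

0.1095


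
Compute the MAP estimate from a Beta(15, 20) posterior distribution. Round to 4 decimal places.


MAP = mode of Beta distribution
= (alpha - 1)/(alpha + beta - 2)
= (15-1)/(15+20-2)
= 14/33 = 0.4242

0.4242


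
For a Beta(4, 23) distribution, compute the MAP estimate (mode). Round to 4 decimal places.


MAP = mode = (a-1)/(a+b-2)
= (4-1)/(4+23-2)
= 3/25 = 0.12

0.12


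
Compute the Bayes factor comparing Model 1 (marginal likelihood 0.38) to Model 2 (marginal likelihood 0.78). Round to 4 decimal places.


BF12 = marginal likelihood of M1 / marginal likelihood of M2
= 0.38/0.78
= 0.4872

0.4872


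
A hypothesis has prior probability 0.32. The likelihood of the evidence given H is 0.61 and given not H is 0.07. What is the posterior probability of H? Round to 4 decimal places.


Using Bayes' theorem:
P(E) = 0.32 * 0.61 + 0.68 * 0.07
P(E) = 0.2428
P(H|E) = (0.32 * 0.61) / 0.2428 = 0.804

0.804


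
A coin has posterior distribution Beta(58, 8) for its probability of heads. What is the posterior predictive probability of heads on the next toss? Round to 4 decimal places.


Posterior predictive = E[theta] = alpha/(alpha+beta)
= 58/66
= 0.8788

0.8788


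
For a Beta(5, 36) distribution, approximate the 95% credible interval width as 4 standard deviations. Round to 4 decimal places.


Variance of Beta(a,b) = ab / ((a+b)^2 * (a+b+1))
= 5*36 / ((41)^2 * 42)
= 0.0025
SD = sqrt(0.0025) = 0.0505
Width = 4 * SD = 0.202

0.202


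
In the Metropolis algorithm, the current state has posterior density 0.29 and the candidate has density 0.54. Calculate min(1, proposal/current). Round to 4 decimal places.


Ratio = 0.54/0.29 = 1.8621
Acceptance probability = min(1, 1.8621)
= 1.0

1.0


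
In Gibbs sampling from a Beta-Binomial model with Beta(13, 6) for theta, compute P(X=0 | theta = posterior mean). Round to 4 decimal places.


Posterior mean = alpha/(alpha+beta) = 13/19 = 0.6842
P(X=0|theta=mean) = 1 - theta = 0.3158

0.3158


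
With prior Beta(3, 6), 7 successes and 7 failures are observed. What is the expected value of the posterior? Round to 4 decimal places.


Posterior = Beta(10, 13)
E[theta] = alpha/(alpha+beta)
= 10/23 = 0.4348

0.4348


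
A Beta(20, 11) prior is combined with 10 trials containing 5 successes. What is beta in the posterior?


In conjugate updating:
beta_posterior = beta_prior + (n - k)
= 11 + (10 - 5)
= 11 + 5 = 16

16


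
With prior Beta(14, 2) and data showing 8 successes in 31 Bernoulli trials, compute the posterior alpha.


Conjugate update: alpha_posterior = alpha_prior + k
= 14 + 8 = 22

22


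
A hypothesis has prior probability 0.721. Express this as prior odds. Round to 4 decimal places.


Odds = P(H) / P(not H) = 0.721 / 0.279
= 2.5842

2.5842


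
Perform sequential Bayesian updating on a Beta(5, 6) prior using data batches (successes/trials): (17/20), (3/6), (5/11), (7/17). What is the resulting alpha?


Accumulate successes: 32
Posterior alpha = prior alpha + sum of successes
= 5 + 32 = 37

37


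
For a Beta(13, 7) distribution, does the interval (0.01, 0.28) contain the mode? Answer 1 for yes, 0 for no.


Mode of Beta(a,b) = (a-1)/(a+b-2)
= (13-1)/(13+7-2) = 0.6667
Check: 0.01 <= 0.6667 <= 0.28?
Result: 0

0


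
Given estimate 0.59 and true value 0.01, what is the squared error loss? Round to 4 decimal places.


Squared error = (estimate - true)^2
Difference = 0.58
Loss = 0.58^2 = 0.3364

0.3364


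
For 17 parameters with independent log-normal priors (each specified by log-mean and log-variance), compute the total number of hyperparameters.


A log-normal prior has 2 hyperparameters per parameter.
Total = 17 * 2 = 34

34


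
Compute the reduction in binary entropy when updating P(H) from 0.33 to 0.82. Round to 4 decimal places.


H_before = -p*log2(p) - (1-p)*log2(1-p) for p=0.33: 0.9149
H_after for p=0.82: 0.6801
Reduction = 0.9149 - 0.6801 = 0.2348

0.2348


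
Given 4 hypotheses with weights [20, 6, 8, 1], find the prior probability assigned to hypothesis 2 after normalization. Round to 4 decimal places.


To normalize, divide each weight by the sum of all weights.
Sum = 35
Prior(H2) = 6/35 = 0.1714

0.1714


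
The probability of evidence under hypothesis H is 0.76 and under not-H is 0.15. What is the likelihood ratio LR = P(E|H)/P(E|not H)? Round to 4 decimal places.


LR = 0.76 / 0.15
= 5.0667

5.0667


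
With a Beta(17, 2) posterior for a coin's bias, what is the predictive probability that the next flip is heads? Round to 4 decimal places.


The predictive probability equals the posterior mean.
P(next = heads) = alpha / (alpha + beta)
= 17 / 19 = 0.8947

0.8947


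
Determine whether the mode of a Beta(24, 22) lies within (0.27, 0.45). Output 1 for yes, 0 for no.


First find the mode: (a-1)/(a+b-2) = 0.5227
Is 0.5227 in (0.27, 0.45)? 0

0


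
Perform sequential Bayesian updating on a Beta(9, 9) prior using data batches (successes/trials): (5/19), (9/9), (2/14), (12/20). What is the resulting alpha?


Accumulate successes: 28
Posterior alpha = prior alpha + sum of successes
= 9 + 28 = 37

37


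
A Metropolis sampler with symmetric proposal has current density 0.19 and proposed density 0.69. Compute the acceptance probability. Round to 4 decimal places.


For symmetric proposals, acceptance = min(1, pi(x*)/pi(x))
= min(1, 0.69/0.19)
= min(1, 3.6316) = 1.0

1.0


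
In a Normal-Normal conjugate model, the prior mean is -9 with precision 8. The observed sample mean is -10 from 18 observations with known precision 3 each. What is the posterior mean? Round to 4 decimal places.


Posterior precision = tau0 + n*tau = 8 + 18*3 = 62
Posterior mean = (tau0*mu0 + n*tau*xbar) / posterior_precision
= (8*-9 + 18*3*-10) / 62
= -612 / 62 = -9.871

-9.871


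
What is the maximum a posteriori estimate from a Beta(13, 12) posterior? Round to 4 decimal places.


The MAP estimate equals the mode of the distribution.
Mode of Beta(a,b) = (a-1)/(a+b-2)
= 12/23
= 0.5217

0.5217


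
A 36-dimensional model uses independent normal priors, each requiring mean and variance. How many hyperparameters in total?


Per parameter: 2 (mean and variance).
Total = 36 * 2 = 72

72


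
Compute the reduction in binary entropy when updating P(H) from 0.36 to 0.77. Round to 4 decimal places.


H_before = -p*log2(p) - (1-p)*log2(1-p) for p=0.36: 0.9427
H_after for p=0.77: 0.778
Reduction = 0.9427 - 0.778 = 0.1647

0.1647


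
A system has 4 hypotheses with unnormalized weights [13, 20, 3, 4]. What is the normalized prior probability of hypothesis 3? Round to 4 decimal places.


The normalized prior is the weight divided by the total.
Total weight = 40
P(H3) = 3 / 40 = 0.075

0.075


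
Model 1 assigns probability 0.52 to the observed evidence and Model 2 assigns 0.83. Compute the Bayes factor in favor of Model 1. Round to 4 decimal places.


BF = P(data|M1) / P(data|M2)
= 0.52 / 0.83 = 0.6265

0.6265


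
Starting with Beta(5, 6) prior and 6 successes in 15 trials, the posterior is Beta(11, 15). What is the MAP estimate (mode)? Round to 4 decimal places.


The mode of Beta(a, b) when a > 1 and b > 1 is (a-1)/(a+b-2)
= (11 - 1) / (11 + 15 - 2)
= 10 / 24
= 0.4167

0.4167


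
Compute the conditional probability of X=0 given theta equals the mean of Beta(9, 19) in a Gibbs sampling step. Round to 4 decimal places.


Mean of Beta(9, 19) = 0.3214
P(X=0 | theta=0.3214) = 0.6786

0.6786


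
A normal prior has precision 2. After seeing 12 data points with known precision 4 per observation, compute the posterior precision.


In the conjugate normal model, precisions add:
tau_posterior = tau_prior + n * tau_data
= 2 + 12*4 = 50

50


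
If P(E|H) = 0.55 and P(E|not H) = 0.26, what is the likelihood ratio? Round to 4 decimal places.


Likelihood ratio = P(E|H) / P(E|not H)
= 0.55 / 0.26
= 2.1154

2.1154


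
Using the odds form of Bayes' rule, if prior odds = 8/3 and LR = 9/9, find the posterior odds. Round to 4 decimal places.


Bayes' rule in odds form: posterior odds = prior odds * LR
= (8 * 9) / (3 * 9)
= 72/27 = 2.6667

2.6667


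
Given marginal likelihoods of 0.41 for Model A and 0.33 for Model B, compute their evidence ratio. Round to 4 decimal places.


Ratio = ML(A) / ML(B) = 0.41/0.33
= 1.2424

1.2424


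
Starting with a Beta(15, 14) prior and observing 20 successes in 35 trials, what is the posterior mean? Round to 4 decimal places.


Posterior parameters: alpha = 15 + 20 = 35
beta = 14 + 15 = 29
Posterior mean = alpha / (alpha + beta) = 35 / 64
= 0.5469

0.5469


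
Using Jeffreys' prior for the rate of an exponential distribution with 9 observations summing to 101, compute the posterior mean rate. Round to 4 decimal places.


Jeffreys' prior leads to posterior Gamma(9, 101).
Mean = 9/101 = 0.0891

0.0891


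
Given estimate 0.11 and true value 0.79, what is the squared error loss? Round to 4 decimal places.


Squared error = (estimate - true)^2
Difference = -0.68
Loss = -0.68^2 = 0.4624

0.4624


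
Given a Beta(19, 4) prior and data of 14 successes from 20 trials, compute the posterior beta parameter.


Number of failures = 20 - 14 = 6
Posterior beta = 4 + 6 = 10

10


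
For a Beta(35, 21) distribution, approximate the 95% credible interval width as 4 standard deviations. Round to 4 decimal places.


Variance of Beta(a,b) = ab / ((a+b)^2 * (a+b+1))
= 35*21 / ((56)^2 * 57)
= 0.0041
SD = sqrt(0.0041) = 0.0641
Width = 4 * SD = 0.2565

0.2565


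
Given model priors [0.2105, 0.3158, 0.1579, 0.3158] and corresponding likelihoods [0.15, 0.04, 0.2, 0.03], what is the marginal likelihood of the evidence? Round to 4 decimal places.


P(E) = sum_i P(M_i) P(E|M_i)
= 0.0316 + 0.0126 + 0.0316 + 0.0095
= 0.0853

0.0853


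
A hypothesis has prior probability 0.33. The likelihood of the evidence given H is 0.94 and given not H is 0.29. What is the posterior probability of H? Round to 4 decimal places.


Using Bayes' theorem:
P(E) = 0.33 * 0.94 + 0.67 * 0.29
P(E) = 0.5045
P(H|E) = (0.33 * 0.94) / 0.5045 = 0.6149

0.6149


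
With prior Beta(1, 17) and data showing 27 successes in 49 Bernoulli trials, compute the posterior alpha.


Conjugate update: alpha_posterior = alpha_prior + k
= 1 + 27 = 28

28


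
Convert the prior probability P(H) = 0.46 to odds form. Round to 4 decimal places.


P(not H) = 1 - 0.46 = 0.54
Odds = 0.46 / 0.54 = 0.8519

0.8519


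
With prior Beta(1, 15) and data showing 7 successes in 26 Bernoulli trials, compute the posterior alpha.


Conjugate update: alpha_posterior = alpha_prior + k
= 1 + 7 = 8

8


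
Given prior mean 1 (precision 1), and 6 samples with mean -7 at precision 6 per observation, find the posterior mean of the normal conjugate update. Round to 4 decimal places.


The posterior mean is a precision-weighted average of prior and data.
Post. prec. = 1 + 36 = 37
Post. mean = (1 + -252)/37 = -251/37 = -6.7838

-6.7838


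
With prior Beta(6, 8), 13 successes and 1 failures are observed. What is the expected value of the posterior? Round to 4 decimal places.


Posterior = Beta(19, 9)
E[theta] = alpha/(alpha+beta)
= 19/28 = 0.6786

0.6786


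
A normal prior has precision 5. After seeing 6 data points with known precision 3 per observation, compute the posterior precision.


In the conjugate normal model, precisions add:
tau_posterior = tau_prior + n * tau_data
= 5 + 6*3 = 23

23


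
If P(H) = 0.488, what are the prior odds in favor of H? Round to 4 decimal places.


Prior odds = P(H) / (1 - P(H))
= 0.488 / 0.512
= 0.9531

0.9531


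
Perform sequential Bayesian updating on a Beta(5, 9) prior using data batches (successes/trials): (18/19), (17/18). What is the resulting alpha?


Accumulate successes: 35
Posterior alpha = prior alpha + sum of successes
= 5 + 35 = 40

40


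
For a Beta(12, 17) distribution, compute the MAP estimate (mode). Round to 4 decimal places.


MAP = mode = (a-1)/(a+b-2)
= (12-1)/(12+17-2)
= 11/27 = 0.4074

0.4074


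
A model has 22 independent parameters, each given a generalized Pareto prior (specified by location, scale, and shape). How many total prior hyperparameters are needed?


Each generalized Pareto prior needs 3 hyperparameters (location, scale, and shape).
Total = 3 * 22 = 66

66


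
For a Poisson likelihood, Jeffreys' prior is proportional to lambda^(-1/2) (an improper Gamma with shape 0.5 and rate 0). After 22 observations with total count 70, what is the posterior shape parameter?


Jeffreys' prior for Poisson is proportional to lambda^(-1/2).
Posterior is Gamma(0.5 + S, 0 + n) = Gamma(0.5 + 70, 22).
Posterior shape = 0.5 + S = 0.5 + 70 = 70.5

70.5


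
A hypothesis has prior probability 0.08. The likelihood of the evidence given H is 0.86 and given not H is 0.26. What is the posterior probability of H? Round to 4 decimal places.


Using Bayes' theorem:
P(E) = 0.08 * 0.86 + 0.92 * 0.26
P(E) = 0.308
P(H|E) = (0.08 * 0.86) / 0.308 = 0.2234

0.2234


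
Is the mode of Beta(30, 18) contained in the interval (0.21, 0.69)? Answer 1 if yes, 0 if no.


Mode = (a-1)/(a+b-2) = 29/46 = 0.6304
Interval: (0.21, 0.69)
Contains mode? 1

1


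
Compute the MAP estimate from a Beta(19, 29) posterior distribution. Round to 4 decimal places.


MAP = mode of Beta distribution
= (alpha - 1)/(alpha + beta - 2)
= (19-1)/(19+29-2)
= 18/46 = 0.3913

0.3913


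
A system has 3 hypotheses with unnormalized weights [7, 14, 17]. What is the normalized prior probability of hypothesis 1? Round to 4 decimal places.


The normalized prior is the weight divided by the total.
Total weight = 38
P(H1) = 7 / 38 = 0.1842

0.1842


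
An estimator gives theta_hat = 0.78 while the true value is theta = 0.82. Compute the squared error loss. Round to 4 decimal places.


The squared error loss is (theta_hat - theta)^2
= (0.78 - 0.82)^2
= (-0.04)^2 = 0.0016

0.0016


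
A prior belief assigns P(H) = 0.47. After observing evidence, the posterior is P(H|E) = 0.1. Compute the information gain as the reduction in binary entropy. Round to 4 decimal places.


H(prior) = -0.47*log2(0.47) - 0.53*log2(0.53)
= 0.9974
H(post) = -0.1*log2(0.1) - 0.9*log2(0.9)
= 0.469
IG = 0.9974 - 0.469 = 0.5284

0.5284


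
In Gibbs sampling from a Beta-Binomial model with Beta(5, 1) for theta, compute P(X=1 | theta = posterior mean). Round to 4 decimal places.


Posterior mean = alpha/(alpha+beta) = 5/6 = 0.8333
P(X=1|theta=mean) = theta = 0.8333

0.8333


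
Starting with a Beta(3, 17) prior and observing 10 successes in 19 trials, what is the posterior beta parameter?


Posterior beta = prior beta + failures
Failures = 19 - 10 = 9
beta_post = 17 + 9 = 26

26


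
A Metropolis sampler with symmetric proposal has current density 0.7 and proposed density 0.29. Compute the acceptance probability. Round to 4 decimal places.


For symmetric proposals, acceptance = min(1, pi(x*)/pi(x))
= min(1, 0.29/0.7)
= min(1, 0.4143) = 0.4143

0.4143


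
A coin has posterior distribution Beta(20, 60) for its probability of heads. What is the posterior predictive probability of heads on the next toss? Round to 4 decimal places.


Posterior predictive = E[theta] = alpha/(alpha+beta)
= 20/80
= 0.25

0.25


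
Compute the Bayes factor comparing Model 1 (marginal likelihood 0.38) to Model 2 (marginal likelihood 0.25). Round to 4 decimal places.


BF12 = marginal likelihood of M1 / marginal likelihood of M2
= 0.38/0.25
= 1.52

1.52


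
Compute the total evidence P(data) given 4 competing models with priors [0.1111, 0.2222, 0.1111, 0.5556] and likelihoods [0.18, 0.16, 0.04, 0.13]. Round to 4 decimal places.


Marginal likelihood = sum P(model_i) * P(data|model_i)
Model 1: 0.1111 * 0.18 = 0.02
Model 2: 0.2222 * 0.16 = 0.0356
Model 3: 0.1111 * 0.04 = 0.0044
Model 4: 0.5556 * 0.13 = 0.0722
Total = 0.1322

0.1322


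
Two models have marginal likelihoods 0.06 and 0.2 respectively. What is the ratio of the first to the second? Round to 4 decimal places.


Evidence ratio = 0.06 / 0.2
= 0.3

0.3


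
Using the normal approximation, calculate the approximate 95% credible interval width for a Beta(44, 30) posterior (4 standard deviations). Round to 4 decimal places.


Var(Beta) = 44*30/(74^2 * 75) = 0.0032
SD = 0.0567
Width ~ 4*SD = 0.2268

0.2268


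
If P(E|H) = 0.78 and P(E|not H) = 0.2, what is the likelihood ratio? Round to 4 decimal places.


Likelihood ratio = P(E|H) / P(E|not H)
= 0.78 / 0.2
= 3.9

3.9


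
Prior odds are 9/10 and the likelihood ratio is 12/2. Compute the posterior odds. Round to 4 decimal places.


Posterior odds = prior odds * likelihood ratio
= (9/10) * (12/2)
= 108 / 20
= 5.4

5.4


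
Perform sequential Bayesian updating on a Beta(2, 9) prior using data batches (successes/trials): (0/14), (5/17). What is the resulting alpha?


Accumulate successes: 5
Posterior alpha = prior alpha + sum of successes
= 2 + 5 = 7

7


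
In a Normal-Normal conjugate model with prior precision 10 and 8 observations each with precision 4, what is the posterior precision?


Posterior precision = prior precision + n * observation precision
= 10 + 8 * 4
= 10 + 32 = 42

42


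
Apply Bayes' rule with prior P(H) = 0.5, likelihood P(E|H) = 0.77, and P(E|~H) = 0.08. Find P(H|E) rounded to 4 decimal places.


Step 1: Compute marginal P(E) = P(E|H)P(H) + P(E|~H)P(~H)
= 0.77*0.5 + 0.08*0.5 = 0.425
Step 2: P(H|E) = P(E|H)P(H)/P(E) = 0.385/0.425
= 0.9059

0.9059


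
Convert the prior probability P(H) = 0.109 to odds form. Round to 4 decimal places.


P(not H) = 1 - 0.109 = 0.891
Odds = 0.109 / 0.891 = 0.1223

0.1223


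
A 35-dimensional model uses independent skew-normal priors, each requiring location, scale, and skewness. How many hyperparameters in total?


Per parameter: 3 (location, scale, and skewness).
Total = 35 * 3 = 105

105


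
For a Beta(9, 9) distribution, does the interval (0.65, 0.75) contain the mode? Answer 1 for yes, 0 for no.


Mode of Beta(a,b) = (a-1)/(a+b-2)
= (9-1)/(9+9-2) = 0.5
Check: 0.65 <= 0.5 <= 0.75?
Result: 0

0


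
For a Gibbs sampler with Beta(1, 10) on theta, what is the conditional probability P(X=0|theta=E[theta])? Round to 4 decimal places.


E[theta] = 1/(1+10) = 0.0909
P(X=0|theta) = 1 - theta = 0.9091

0.9091


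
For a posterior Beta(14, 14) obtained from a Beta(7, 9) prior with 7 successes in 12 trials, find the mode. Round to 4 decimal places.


Mode = (alpha - 1) / (alpha + beta - 2)
= 13 / 26
= 0.5

0.5


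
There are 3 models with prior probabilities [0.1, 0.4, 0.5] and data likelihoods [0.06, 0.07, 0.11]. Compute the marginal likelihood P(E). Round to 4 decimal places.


P(E) = sum over models of P(M_i) * P(E|M_i)
= 0.1*0.06 + 0.4*0.07 + 0.5*0.11
= 0.089

0.089


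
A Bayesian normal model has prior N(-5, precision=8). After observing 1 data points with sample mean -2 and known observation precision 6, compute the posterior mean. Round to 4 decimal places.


Posterior mean = (prior_precision * prior_mean + n * data_precision * data_mean) / (prior_precision + n * data_precision)
Numerator = 8*-5 + 1*6*-2 = -52
Denominator = 8 + 1*6 = 14
Posterior mean = -3.7143

-3.7143


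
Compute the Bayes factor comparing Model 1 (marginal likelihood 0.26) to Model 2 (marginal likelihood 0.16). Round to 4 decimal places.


BF12 = marginal likelihood of M1 / marginal likelihood of M2
= 0.26/0.16
= 1.625

1.625


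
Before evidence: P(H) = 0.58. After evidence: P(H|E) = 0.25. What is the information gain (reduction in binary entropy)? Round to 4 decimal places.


Prior entropy = 0.9815
Posterior entropy = 0.8113
Information gain = 0.9815 - 0.8113 = 0.1702

0.1702


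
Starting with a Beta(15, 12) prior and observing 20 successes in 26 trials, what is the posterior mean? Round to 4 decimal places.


Posterior parameters: alpha = 15 + 20 = 35
beta = 12 + 6 = 18
Posterior mean = alpha / (alpha + beta) = 35 / 53
= 0.6604

0.6604


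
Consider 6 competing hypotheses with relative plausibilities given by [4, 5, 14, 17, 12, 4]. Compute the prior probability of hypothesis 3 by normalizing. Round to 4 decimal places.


Sum of weights = 4 + 5 + 14 + 17 + 12 + 4 = 56
Normalized prior for H3 = 14 / 56
= 0.25

0.25


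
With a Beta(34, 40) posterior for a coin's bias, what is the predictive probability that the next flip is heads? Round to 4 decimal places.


The predictive probability equals the posterior mean.
P(next = heads) = alpha / (alpha + beta)
= 34 / 74 = 0.4595

0.4595


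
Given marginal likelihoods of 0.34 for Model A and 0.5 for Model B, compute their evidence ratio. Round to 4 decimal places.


Ratio = ML(A) / ML(B) = 0.34/0.5
= 0.68

0.68


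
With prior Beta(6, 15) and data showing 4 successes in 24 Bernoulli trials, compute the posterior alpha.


Conjugate update: alpha_posterior = alpha_prior + k
= 6 + 4 = 10

10


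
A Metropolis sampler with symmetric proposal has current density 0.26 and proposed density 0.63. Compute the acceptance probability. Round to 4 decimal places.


For symmetric proposals, acceptance = min(1, pi(x*)/pi(x))
= min(1, 0.63/0.26)
= min(1, 2.4231) = 1.0

1.0


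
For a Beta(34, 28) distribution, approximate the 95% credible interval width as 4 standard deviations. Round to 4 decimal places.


Variance of Beta(a,b) = ab / ((a+b)^2 * (a+b+1))
= 34*28 / ((62)^2 * 63)
= 0.0039
SD = sqrt(0.0039) = 0.0627
Width = 4 * SD = 0.2508

0.2508


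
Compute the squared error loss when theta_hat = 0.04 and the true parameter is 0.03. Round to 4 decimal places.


L = (theta_hat - theta_true)^2
= (0.04 - 0.03)^2
= 0.01^2 = 0.0001

0.0001


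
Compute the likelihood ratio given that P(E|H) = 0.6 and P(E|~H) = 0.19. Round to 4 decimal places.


LR = P(E|H) / P(E|~H)
= 0.6 / 0.19 = 3.1579

3.1579


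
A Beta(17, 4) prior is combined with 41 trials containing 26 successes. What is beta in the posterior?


In conjugate updating:
beta_posterior = beta_prior + (n - k)
= 4 + (41 - 26)
= 4 + 15 = 19

19


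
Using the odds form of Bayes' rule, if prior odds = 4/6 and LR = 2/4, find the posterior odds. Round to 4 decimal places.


Bayes' rule in odds form: posterior odds = prior odds * LR
= (4 * 2) / (6 * 4)
= 8/24 = 0.3333

0.3333


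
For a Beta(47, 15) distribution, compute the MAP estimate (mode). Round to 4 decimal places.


MAP = mode = (a-1)/(a+b-2)
= (47-1)/(47+15-2)
= 46/60 = 0.7667

0.7667


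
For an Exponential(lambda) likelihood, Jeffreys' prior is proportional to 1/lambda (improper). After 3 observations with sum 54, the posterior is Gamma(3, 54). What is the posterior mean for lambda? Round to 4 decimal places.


Posterior = Gamma(n, sum_x) = Gamma(3, 54)
Posterior mean = shape/rate = 3/54
= 0.0556

0.0556


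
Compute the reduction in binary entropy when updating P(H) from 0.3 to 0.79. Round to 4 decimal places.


H_before = -p*log2(p) - (1-p)*log2(1-p) for p=0.3: 0.8813
H_after for p=0.79: 0.7415
Reduction = 0.8813 - 0.7415 = 0.1398

0.1398


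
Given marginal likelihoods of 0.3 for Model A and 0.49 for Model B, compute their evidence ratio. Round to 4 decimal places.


Ratio = ML(A) / ML(B) = 0.3/0.49
= 0.6122

0.6122


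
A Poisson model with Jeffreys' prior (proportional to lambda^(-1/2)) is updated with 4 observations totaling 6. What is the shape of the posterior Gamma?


Posterior = Gamma(0.5 + S, n)
= Gamma(0.5 + 6, 4)
Posterior shape = 0.5 + S = 0.5 + 6 = 6.5

6.5


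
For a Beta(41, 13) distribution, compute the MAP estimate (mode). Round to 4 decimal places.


MAP = mode = (a-1)/(a+b-2)
= (41-1)/(41+13-2)
= 40/52 = 0.7692

0.7692


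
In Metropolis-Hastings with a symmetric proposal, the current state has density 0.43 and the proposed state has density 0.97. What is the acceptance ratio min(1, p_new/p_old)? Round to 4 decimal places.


Ratio = p_new / p_old = 0.97 / 0.43 = 2.2558
Acceptance = min(1, 2.2558) = 1.0

1.0


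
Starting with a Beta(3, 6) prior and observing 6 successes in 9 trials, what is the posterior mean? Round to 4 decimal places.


Posterior parameters: alpha = 3 + 6 = 9
beta = 6 + 3 = 9
Posterior mean = alpha / (alpha + beta) = 9 / 18
= 0.5

0.5


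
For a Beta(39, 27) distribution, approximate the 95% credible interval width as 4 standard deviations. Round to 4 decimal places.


Variance of Beta(a,b) = ab / ((a+b)^2 * (a+b+1))
= 39*27 / ((66)^2 * 67)
= 0.0036
SD = sqrt(0.0036) = 0.0601
Width = 4 * SD = 0.2403

0.2403


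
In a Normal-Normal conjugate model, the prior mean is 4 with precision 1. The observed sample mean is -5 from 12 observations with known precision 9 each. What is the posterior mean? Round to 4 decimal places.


Posterior precision = tau0 + n*tau = 1 + 12*9 = 109
Posterior mean = (tau0*mu0 + n*tau*xbar) / posterior_precision
= (1*4 + 12*9*-5) / 109
= -536 / 109 = -4.9174

-4.9174


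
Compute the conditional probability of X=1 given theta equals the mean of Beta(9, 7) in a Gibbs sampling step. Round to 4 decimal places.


Mean of Beta(9, 7) = 0.5625
P(X=1 | theta=0.5625) = 0.5625

0.5625


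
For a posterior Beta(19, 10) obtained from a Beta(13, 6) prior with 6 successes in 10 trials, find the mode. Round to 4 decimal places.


Mode = (alpha - 1) / (alpha + beta - 2)
= 18 / 27
= 0.6667

0.6667


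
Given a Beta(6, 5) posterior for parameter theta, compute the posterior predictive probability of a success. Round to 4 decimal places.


For a Beta-Bernoulli model, the predictive probability is the mean:
P(success) = 6/(6+5) = 6/11 = 0.5455

0.5455


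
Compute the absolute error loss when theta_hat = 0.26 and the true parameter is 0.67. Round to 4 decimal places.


L = |theta_hat - theta_true|
= |0.26 - 0.67| = 0.41

0.41


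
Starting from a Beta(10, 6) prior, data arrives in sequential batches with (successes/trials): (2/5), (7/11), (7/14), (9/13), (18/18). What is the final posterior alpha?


In sequential Bayesian updating, we sum all successes.
Total successes = 43
Final alpha = 10 + 43 = 53

53


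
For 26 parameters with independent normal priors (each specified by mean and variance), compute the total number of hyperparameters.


A normal prior has 2 hyperparameters per parameter.
Total = 26 * 2 = 52

52


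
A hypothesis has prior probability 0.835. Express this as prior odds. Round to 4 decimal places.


Odds = P(H) / P(not H) = 0.835 / 0.165
= 5.0606

5.0606


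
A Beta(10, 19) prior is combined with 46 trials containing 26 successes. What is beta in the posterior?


In conjugate updating:
beta_posterior = beta_prior + (n - k)
= 19 + (46 - 26)
= 19 + 20 = 39

39


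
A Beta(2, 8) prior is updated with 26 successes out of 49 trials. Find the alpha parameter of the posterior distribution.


In the Beta-Binomial conjugate update:
alpha_post = alpha_prior + successes
= 2 + 26
= 28

28


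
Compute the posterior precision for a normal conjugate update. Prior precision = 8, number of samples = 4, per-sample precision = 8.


tau_post = tau_0 + n * tau
= 8 + 4 * 8 = 40

40


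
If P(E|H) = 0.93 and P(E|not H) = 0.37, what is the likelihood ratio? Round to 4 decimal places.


Likelihood ratio = P(E|H) / P(E|not H)
= 0.93 / 0.37
= 2.5135

2.5135


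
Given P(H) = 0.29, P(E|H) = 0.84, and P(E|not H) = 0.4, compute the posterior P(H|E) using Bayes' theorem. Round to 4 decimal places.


By Bayes' theorem: P(H|E) = P(E|H)*P(H) / P(E)
P(E) = P(E|H)*P(H) + P(E|not H)*P(not H)
P(E) = 0.84*0.29 + 0.4*0.71 = 0.5276
P(H|E) = 0.84*0.29 / 0.5276 = 0.4617

0.4617


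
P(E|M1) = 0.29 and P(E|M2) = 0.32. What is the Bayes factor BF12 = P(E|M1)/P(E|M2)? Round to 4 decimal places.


Bayes factor BF12 = P(E|M1) / P(E|M2)
= 0.29 / 0.32
= 0.9062

0.9062


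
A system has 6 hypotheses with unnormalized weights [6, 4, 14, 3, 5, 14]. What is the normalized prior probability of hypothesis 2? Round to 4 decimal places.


The normalized prior is the weight divided by the total.
Total weight = 46
P(H2) = 4 / 46 = 0.087

0.087


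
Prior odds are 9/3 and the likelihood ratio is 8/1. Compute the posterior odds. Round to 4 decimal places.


Posterior odds = prior odds * likelihood ratio
= (9/3) * (8/1)
= 72 / 3
= 24.0

24.0


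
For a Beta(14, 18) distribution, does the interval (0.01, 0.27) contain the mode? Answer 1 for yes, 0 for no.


Mode of Beta(a,b) = (a-1)/(a+b-2)
= (14-1)/(14+18-2) = 0.4333
Check: 0.01 <= 0.4333 <= 0.27?
Result: 0

0


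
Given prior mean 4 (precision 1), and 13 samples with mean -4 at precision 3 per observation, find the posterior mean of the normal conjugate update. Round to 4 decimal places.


The posterior mean is a precision-weighted average of prior and data.
Post. prec. = 1 + 39 = 40
Post. mean = (4 + -156)/40 = -152/40 = -3.8

-3.8


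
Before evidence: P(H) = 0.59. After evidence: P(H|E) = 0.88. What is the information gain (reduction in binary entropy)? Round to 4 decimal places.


Prior entropy = 0.9765
Posterior entropy = 0.5294
Information gain = 0.9765 - 0.5294 = 0.4471

0.4471


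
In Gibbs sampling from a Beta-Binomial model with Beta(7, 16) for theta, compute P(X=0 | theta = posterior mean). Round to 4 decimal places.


Posterior mean = alpha/(alpha+beta) = 7/23 = 0.3043
P(X=0|theta=mean) = 1 - theta = 0.6957

0.6957
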